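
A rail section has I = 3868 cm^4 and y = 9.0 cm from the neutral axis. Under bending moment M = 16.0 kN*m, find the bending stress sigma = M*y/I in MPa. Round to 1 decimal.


Convert units:
M = 16.0 kN*m = 16000000 N*mm
y = 9.0 cm = 90 mm
I = 3868 cm^4 = 38680000 mm^4
sigma = 16000000 * 90 / 38680000
sigma = 37.2 MPa

37.2


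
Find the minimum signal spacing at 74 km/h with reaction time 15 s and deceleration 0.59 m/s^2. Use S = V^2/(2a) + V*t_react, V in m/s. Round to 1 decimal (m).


V = 74 / 3.6 = 20.5556 m/s
Braking distance = 20.5556^2 / (2*0.59) = 358.077 m
Sighting distance = 20.5556 * 15 = 308.3333 m
S = 358.077 + 308.3333 = 666.4 m

666.4


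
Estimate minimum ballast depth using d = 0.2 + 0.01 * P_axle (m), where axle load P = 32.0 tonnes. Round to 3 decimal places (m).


d = 0.2 + 0.01 * 32.0
d = 0.2 + 0.32
d = 0.520 m

0.520


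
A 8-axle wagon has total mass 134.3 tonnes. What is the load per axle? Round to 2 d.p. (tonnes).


Load per axle = total weight / number of axles
Load = 134.3 / 8
Load = 16.79 tonnes

16.79


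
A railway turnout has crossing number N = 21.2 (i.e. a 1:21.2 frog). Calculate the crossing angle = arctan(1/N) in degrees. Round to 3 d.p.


1/N = 1/21.2 = 0.04717
angle = arctan(0.04717) = 0.047135 rad
angle = 0.047135 * 180/pi = 2.701 degrees

2.701


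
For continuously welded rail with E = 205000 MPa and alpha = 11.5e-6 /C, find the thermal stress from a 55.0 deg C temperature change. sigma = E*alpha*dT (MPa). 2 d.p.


sigma = E * alpha * dT
sigma = 205000 * 11.5e-6 * 55.0
sigma = 2.3575 * 55.0
sigma = 129.66 MPa

129.66


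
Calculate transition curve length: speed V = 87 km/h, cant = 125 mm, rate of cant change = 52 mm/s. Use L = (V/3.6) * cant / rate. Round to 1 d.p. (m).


Convert speed: V = 87 / 3.6 = 24.1667 m/s
L = 24.1667 * 125 / 52
L = 3020.8333 / 52
L = 58.1 m

58.1


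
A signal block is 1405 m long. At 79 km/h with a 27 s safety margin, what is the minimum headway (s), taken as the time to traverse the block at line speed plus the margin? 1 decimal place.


V = 79 / 3.6 = 21.9444 m/s
Block traversal time = 1405 / 21.9444 = 64.0253 s
Headway = 64.0253 + 27
Headway = 91.0 s

91.0


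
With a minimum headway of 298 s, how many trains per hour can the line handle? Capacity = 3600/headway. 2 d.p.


Capacity = 3600 / headway
Capacity = 3600 / 298
Capacity = 12.08 trains/hour

12.08


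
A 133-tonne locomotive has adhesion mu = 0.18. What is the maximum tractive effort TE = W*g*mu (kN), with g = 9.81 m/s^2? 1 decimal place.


TE_max = W * g * mu
TE_max = 133 * 9.81 * 0.18
TE_max = 1304.73 * 0.18
TE_max = 234.9 kN

234.9


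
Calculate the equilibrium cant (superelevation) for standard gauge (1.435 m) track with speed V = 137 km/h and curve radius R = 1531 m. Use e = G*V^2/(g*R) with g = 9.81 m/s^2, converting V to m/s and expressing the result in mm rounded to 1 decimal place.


Convert speed: V = 137 / 3.6 = 38.0556 m/s
Apply formula: e = 1.435 * 38.0556^2 / (9.81 * 1531)
e = 1.435 * 1448.2253 / 15019.11
e = 0.138371 m = 138.4 mm

138.4


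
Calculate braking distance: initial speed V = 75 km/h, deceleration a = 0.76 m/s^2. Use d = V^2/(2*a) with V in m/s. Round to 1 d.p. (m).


Convert speed: V = 75 / 3.6 = 20.8333 m/s
V^2 = 434.0278
d = 434.0278 / (2 * 0.76)
d = 434.0278 / 1.52
d = 285.5 m

285.5


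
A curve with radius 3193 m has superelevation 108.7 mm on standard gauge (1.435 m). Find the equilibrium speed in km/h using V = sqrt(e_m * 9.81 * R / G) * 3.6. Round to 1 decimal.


Convert cant: e = 108.7 mm = 0.1087 m
V_ms = sqrt(0.1087 * 9.81 * 3193 / 1.435)
V_ms = sqrt(2372.714962) = 48.7105 m/s
V = 48.7105 * 3.6 = 175.4 km/h

175.4


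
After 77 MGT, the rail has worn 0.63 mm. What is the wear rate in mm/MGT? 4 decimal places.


Wear rate = total wear / cumulative tonnage
Rate = 0.63 / 77
Rate = 0.0082 mm/MGT

0.0082


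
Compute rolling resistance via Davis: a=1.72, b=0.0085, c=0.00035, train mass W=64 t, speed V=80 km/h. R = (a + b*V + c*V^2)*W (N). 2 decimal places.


b*V = 0.0085 * 80 = 0.68
c*V^2 = 0.00035 * 6400 = 2.24
R_per_t = 1.72 + 0.68 + 2.24 = 4.64 N/t
R_total = 4.64 * 64 = 296.96 N

296.96


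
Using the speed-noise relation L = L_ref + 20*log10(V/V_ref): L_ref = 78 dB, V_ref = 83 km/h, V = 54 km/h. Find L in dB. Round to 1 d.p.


V/V_ref = 54 / 83 = 0.650602
log10(0.650602) = -0.186684
20 * -0.186684 = -3.7337
L = 78 + -3.7337 = 74.3 dB

74.3


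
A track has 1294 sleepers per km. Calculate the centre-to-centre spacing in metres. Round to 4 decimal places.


Spacing = 1000 m / number of sleepers
Spacing = 1000 / 1294
Spacing = 0.7728 m

0.7728


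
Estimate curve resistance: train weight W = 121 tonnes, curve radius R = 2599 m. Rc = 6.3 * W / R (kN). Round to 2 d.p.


Rc = 6.3 * W / R
Rc = 6.3 * 121 / 2599
Rc = 762.3 / 2599
Rc = 0.29 kN

0.29


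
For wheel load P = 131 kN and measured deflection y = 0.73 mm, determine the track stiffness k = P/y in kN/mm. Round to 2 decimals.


Track stiffness k = P / y
k = 131 / 0.73
k = 179.45 kN/mm

179.45


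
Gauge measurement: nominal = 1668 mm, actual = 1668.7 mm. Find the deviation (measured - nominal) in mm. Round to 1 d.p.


Deviation = measured - nominal
Deviation = 1668.7 - 1668
Deviation = 0.7 mm

0.7


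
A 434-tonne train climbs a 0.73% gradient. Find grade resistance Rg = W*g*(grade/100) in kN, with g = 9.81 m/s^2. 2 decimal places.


Rg = W * 9.81 * grade / 100
Rg = 434 * 9.81 * 0.73 / 100
Rg = 4257.54 * 0.0073
Rg = 31.08 kN

31.08


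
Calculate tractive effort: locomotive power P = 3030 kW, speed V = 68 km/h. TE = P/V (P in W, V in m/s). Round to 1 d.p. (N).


Convert: P = 3030 kW = 3030000 W
V = 68 / 3.6 = 18.8889 m/s
TE = 3030000 / 18.8889
TE = 160411.8 N

160411.8


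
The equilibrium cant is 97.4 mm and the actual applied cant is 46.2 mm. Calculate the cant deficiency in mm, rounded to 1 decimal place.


Cant deficiency = equilibrium cant - actual cant
CD = 97.4 - 46.2
CD = 51.2 mm

51.2


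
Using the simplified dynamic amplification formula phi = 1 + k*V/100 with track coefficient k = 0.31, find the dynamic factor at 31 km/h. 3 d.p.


phi = 1 + k * V / 100
phi = 1 + 0.31 * 31 / 100
phi = 1 + 0.0961
phi = 1.096

1.096


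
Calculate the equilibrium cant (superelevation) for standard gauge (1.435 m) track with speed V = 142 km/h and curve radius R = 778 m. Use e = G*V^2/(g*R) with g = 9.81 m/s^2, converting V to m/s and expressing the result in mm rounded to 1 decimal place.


Convert speed: V = 142 / 3.6 = 39.4444 m/s
Apply formula: e = 1.435 * 39.4444^2 / (9.81 * 778)
e = 1.435 * 1555.8642 / 7632.18
e = 0.292533 m = 292.5 mm

292.5


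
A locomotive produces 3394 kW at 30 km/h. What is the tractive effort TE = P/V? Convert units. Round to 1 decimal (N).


Convert: P = 3394 kW = 3394000 W
V = 30 / 3.6 = 8.3333 m/s
TE = 3394000 / 8.3333
TE = 407280.0 N

407280.0


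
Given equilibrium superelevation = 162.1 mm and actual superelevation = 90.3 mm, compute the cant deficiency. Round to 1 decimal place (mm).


Cant deficiency = equilibrium cant - actual cant
CD = 162.1 - 90.3
CD = 71.8 mm

71.8


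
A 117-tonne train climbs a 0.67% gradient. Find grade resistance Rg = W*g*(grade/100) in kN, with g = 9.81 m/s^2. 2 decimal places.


Rg = W * 9.81 * grade / 100
Rg = 117 * 9.81 * 0.67 / 100
Rg = 1147.77 * 0.0067
Rg = 7.69 kN

7.69


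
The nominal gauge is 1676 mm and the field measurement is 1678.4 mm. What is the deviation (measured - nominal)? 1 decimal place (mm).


Deviation = measured - nominal
Deviation = 1678.4 - 1676
Deviation = 2.4 mm

2.4


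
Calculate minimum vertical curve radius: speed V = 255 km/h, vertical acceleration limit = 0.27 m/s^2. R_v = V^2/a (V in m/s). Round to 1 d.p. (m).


Convert speed: V = 255 / 3.6 = 70.8333 m/s
V^2 = 5017.3611 m^2/s^2
R_v = 5017.3611 / 0.27
R_v = 18582.8 m

18582.8


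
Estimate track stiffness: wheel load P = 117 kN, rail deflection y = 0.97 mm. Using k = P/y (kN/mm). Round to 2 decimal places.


Track stiffness k = P / y
k = 117 / 0.97
k = 120.62 kN/mm

120.62


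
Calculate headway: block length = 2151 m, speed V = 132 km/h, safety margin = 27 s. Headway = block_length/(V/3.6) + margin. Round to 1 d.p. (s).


V = 132 / 3.6 = 36.6667 m/s
Block traversal time = 2151 / 36.6667 = 58.6636 s
Headway = 58.6636 + 27
Headway = 85.7 s

85.7


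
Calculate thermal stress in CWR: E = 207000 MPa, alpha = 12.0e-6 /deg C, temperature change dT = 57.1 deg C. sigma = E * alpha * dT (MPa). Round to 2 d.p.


sigma = E * alpha * dT
sigma = 207000 * 12.0e-6 * 57.1
sigma = 2.484 * 57.1
sigma = 141.84 MPa

141.84


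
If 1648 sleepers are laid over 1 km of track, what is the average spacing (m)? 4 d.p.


Spacing = 1000 m / number of sleepers
Spacing = 1000 / 1648
Spacing = 0.6068 m

0.6068


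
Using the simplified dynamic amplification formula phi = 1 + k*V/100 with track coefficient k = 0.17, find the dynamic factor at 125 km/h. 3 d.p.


phi = 1 + k * V / 100
phi = 1 + 0.17 * 125 / 100
phi = 1 + 0.2125
phi = 1.213

1.213


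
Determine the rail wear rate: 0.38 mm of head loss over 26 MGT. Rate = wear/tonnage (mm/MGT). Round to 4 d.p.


Wear rate = total wear / cumulative tonnage
Rate = 0.38 / 26
Rate = 0.0146 mm/MGT

0.0146


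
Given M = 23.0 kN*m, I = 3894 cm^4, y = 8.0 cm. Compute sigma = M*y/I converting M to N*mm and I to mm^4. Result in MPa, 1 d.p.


Convert units:
M = 23.0 kN*m = 23000000 N*mm
y = 8.0 cm = 80 mm
I = 3894 cm^4 = 38940000 mm^4
sigma = 23000000 * 80 / 38940000
sigma = 47.3 MPa

47.3


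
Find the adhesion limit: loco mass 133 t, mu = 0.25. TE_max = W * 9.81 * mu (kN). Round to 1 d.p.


TE_max = W * g * mu
TE_max = 133 * 9.81 * 0.25
TE_max = 1304.73 * 0.25
TE_max = 326.2 kN

326.2


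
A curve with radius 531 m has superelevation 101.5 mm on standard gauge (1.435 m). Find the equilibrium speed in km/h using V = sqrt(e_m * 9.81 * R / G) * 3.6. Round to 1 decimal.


Convert cant: e = 101.5 mm = 0.1015 m
V_ms = sqrt(0.1015 * 9.81 * 531 / 1.435)
V_ms = sqrt(368.449244) = 19.195 m/s
V = 19.195 * 3.6 = 69.1 km/h

69.1


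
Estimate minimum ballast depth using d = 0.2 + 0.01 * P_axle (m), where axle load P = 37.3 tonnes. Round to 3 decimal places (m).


d = 0.2 + 0.01 * 37.3
d = 0.2 + 0.373
d = 0.573 m

0.573


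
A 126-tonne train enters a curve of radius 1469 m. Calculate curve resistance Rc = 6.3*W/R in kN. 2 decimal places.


Rc = 6.3 * W / R
Rc = 6.3 * 126 / 1469
Rc = 793.8 / 1469
Rc = 0.54 kN

0.54


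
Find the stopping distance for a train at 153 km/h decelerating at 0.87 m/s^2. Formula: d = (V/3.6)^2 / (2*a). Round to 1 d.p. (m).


Convert speed: V = 153 / 3.6 = 42.5 m/s
V^2 = 1806.25
d = 1806.25 / (2 * 0.87)
d = 1806.25 / 1.74
d = 1038.1 m

1038.1


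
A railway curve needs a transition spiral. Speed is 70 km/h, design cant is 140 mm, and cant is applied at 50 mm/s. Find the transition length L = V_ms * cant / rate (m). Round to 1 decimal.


Convert speed: V = 70 / 3.6 = 19.4444 m/s
L = 19.4444 * 140 / 50
L = 2722.2222 / 50
L = 54.4 m

54.4


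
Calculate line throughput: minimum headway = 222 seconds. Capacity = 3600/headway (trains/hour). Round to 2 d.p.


Capacity = 3600 / headway
Capacity = 3600 / 222
Capacity = 16.22 trains/hour

16.22


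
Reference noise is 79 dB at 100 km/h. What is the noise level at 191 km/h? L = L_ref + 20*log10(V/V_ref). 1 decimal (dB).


V/V_ref = 191 / 100 = 1.91
log10(1.91) = 0.281033
20 * 0.281033 = 5.6207
L = 79 + 5.6207 = 84.6 dB

84.6


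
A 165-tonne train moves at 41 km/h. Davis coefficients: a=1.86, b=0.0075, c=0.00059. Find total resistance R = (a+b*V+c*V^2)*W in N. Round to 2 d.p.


b*V = 0.0075 * 41 = 0.3075
c*V^2 = 0.00059 * 1681 = 0.99179
R_per_t = 1.86 + 0.3075 + 0.99179 = 3.15929 N/t
R_total = 3.15929 * 165 = 521.28 N

521.28


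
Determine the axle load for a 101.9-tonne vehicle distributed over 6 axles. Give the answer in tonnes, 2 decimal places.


Load per axle = total weight / number of axles
Load = 101.9 / 6
Load = 16.98 tonnes

16.98


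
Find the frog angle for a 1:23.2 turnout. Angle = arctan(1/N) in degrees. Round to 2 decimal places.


1/N = 1/23.2 = 0.043103
angle = arctan(0.043103) = 0.043077 rad
angle = 0.043077 * 180/pi = 2.47 degrees

2.47


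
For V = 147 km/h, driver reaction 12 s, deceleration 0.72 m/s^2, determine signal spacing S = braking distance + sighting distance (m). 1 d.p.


V = 147 / 3.6 = 40.8333 m/s
Braking distance = 40.8333^2 / (2*0.72) = 1157.8897 m
Sighting distance = 40.8333 * 12 = 490.0 m
S = 1157.8897 + 490.0 = 1647.9 m

1647.9


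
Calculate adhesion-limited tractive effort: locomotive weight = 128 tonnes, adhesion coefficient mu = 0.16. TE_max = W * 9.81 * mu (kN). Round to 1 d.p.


TE_max = W * g * mu
TE_max = 128 * 9.81 * 0.16
TE_max = 1255.68 * 0.16
TE_max = 200.9 kN

200.9


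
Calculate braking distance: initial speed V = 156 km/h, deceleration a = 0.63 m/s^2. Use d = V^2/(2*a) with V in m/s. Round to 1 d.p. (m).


Convert speed: V = 156 / 3.6 = 43.3333 m/s
V^2 = 1877.7778
d = 1877.7778 / (2 * 0.63)
d = 1877.7778 / 1.26
d = 1490.3 m

1490.3


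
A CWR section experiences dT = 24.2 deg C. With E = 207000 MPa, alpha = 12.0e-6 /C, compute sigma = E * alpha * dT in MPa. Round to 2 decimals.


sigma = E * alpha * dT
sigma = 207000 * 12.0e-6 * 24.2
sigma = 2.484 * 24.2
sigma = 60.11 MPa

60.11


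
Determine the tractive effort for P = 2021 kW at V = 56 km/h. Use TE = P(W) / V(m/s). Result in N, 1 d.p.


Convert: P = 2021 kW = 2021000 W
V = 56 / 3.6 = 15.5556 m/s
TE = 2021000 / 15.5556
TE = 129921.4 N

129921.4


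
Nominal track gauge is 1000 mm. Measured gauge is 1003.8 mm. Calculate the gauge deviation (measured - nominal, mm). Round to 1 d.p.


Deviation = measured - nominal
Deviation = 1003.8 - 1000
Deviation = 3.8 mm

3.8


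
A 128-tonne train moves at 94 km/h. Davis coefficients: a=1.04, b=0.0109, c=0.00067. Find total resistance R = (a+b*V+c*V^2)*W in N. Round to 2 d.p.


b*V = 0.0109 * 94 = 1.0246
c*V^2 = 0.00067 * 8836 = 5.92012
R_per_t = 1.04 + 1.0246 + 5.92012 = 7.98472 N/t
R_total = 7.98472 * 128 = 1022.04 N

1022.04


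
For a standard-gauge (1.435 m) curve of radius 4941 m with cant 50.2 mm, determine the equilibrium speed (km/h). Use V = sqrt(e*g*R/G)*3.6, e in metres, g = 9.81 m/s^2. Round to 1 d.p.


Convert cant: e = 50.2 mm = 0.0502 m
V_ms = sqrt(0.0502 * 9.81 * 4941 / 1.435)
V_ms = sqrt(1695.647904) = 41.1782 m/s
V = 41.1782 * 3.6 = 148.2 km/h

148.2


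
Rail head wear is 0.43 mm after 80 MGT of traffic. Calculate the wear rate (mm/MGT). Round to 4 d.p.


Wear rate = total wear / cumulative tonnage
Rate = 0.43 / 80
Rate = 0.0054 mm/MGT

0.0054


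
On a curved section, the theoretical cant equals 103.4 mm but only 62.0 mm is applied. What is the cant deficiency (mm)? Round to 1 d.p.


Cant deficiency = equilibrium cant - actual cant
CD = 103.4 - 62.0
CD = 41.4 mm

41.4


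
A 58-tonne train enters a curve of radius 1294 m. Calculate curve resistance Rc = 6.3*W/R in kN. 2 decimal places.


Rc = 6.3 * W / R
Rc = 6.3 * 58 / 1294
Rc = 365.4 / 1294
Rc = 0.28 kN

0.28


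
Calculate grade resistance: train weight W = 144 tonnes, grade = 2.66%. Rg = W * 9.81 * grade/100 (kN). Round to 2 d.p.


Rg = W * 9.81 * grade / 100
Rg = 144 * 9.81 * 2.66 / 100
Rg = 1412.64 * 0.0266
Rg = 37.58 kN

37.58


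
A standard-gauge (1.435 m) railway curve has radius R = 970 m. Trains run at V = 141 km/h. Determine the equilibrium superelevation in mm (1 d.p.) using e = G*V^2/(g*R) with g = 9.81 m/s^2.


Convert speed: V = 141 / 3.6 = 39.1667 m/s
Apply formula: e = 1.435 * 39.1667^2 / (9.81 * 970)
e = 1.435 * 1534.0278 / 9515.7
e = 0.231337 m = 231.3 mm

231.3


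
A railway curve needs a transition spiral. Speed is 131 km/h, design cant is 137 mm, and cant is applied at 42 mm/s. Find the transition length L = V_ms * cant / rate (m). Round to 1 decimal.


Convert speed: V = 131 / 3.6 = 36.3889 m/s
L = 36.3889 * 137 / 42
L = 4985.2778 / 42
L = 118.7 m

118.7


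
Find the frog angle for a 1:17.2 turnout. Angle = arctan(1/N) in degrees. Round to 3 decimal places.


1/N = 1/17.2 = 0.05814
angle = arctan(0.05814) = 0.058074 rad
angle = 0.058074 * 180/pi = 3.327 degrees

3.327


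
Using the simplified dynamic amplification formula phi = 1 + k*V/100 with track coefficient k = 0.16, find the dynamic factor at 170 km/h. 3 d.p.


phi = 1 + k * V / 100
phi = 1 + 0.16 * 170 / 100
phi = 1 + 0.272
phi = 1.272

1.272


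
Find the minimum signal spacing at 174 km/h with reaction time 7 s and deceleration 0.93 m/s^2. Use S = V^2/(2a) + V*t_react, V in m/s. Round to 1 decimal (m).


V = 174 / 3.6 = 48.3333 m/s
Braking distance = 48.3333^2 / (2*0.93) = 1255.9737 m
Sighting distance = 48.3333 * 7 = 338.3333 m
S = 1255.9737 + 338.3333 = 1594.3 m

1594.3


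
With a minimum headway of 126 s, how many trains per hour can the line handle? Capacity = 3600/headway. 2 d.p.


Capacity = 3600 / headway
Capacity = 3600 / 126
Capacity = 28.57 trains/hour

28.57


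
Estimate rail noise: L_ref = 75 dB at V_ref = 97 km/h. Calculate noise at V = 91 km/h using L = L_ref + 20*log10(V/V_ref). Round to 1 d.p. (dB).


V/V_ref = 91 / 97 = 0.938144
log10(0.938144) = -0.02773
20 * -0.02773 = -0.5546
L = 75 + -0.5546 = 74.4 dB

74.4


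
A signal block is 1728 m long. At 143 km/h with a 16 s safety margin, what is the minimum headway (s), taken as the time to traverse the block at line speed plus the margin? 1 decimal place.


V = 143 / 3.6 = 39.7222 m/s
Block traversal time = 1728 / 39.7222 = 43.5021 s
Headway = 43.5021 + 16
Headway = 59.5 s

59.5


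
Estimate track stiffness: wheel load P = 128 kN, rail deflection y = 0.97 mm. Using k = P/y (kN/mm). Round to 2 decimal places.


Track stiffness k = P / y
k = 128 / 0.97
k = 131.96 kN/mm

131.96


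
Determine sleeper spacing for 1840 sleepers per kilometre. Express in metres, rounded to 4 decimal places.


Spacing = 1000 m / number of sleepers
Spacing = 1000 / 1840
Spacing = 0.5435 m

0.5435


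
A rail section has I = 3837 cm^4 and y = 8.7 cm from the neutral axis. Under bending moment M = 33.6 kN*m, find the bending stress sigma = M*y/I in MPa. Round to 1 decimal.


Convert units:
M = 33.6 kN*m = 33600000 N*mm
y = 8.7 cm = 87 mm
I = 3837 cm^4 = 38370000 mm^4
sigma = 33600000 * 87 / 38370000
sigma = 76.2 MPa

76.2


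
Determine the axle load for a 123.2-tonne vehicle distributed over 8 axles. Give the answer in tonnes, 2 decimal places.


Load per axle = total weight / number of axles
Load = 123.2 / 8
Load = 15.40 tonnes

15.40


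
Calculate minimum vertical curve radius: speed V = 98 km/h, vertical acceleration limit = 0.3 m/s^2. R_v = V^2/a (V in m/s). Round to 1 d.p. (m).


Convert speed: V = 98 / 3.6 = 27.2222 m/s
V^2 = 741.0494 m^2/s^2
R_v = 741.0494 / 0.3
R_v = 2470.2 m

2470.2


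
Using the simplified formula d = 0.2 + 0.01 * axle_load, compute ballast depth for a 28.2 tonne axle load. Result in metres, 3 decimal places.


d = 0.2 + 0.01 * 28.2
d = 0.2 + 0.282
d = 0.482 m

0.482


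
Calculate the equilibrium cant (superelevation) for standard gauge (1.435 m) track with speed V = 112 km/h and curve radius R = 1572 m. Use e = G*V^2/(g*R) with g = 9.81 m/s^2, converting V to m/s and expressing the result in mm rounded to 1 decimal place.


Convert speed: V = 112 / 3.6 = 31.1111 m/s
Apply formula: e = 1.435 * 31.1111^2 / (9.81 * 1572)
e = 1.435 * 967.9012 / 15421.32
e = 0.090066 m = 90.1 mm

90.1


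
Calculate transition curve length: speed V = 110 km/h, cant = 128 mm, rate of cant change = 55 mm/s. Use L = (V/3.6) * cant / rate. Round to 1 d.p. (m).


Convert speed: V = 110 / 3.6 = 30.5556 m/s
L = 30.5556 * 128 / 55
L = 3911.1111 / 55
L = 71.1 m

71.1


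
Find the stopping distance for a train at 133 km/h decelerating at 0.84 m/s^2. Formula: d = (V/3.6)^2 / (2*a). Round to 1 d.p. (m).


Convert speed: V = 133 / 3.6 = 36.9444 m/s
V^2 = 1364.892
d = 1364.892 / (2 * 0.84)
d = 1364.892 / 1.68
d = 812.4 m

812.4


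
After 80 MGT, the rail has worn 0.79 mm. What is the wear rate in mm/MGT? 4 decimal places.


Wear rate = total wear / cumulative tonnage
Rate = 0.79 / 80
Rate = 0.0099 mm/MGT

0.0099


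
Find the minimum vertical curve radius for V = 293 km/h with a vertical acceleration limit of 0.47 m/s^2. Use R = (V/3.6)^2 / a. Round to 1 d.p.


Convert speed: V = 293 / 3.6 = 81.3889 m/s
V^2 = 6624.1512 m^2/s^2
R_v = 6624.1512 / 0.47
R_v = 14093.9 m

14093.9


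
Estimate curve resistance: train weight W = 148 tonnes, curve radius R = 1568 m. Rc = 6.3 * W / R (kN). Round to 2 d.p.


Rc = 6.3 * W / R
Rc = 6.3 * 148 / 1568
Rc = 932.4 / 1568
Rc = 0.59 kN

0.59


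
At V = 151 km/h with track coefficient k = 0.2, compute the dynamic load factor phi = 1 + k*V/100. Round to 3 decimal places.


phi = 1 + k * V / 100
phi = 1 + 0.2 * 151 / 100
phi = 1 + 0.302
phi = 1.302

1.302


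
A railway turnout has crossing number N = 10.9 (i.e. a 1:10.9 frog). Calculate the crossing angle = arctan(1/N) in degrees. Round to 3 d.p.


1/N = 1/10.9 = 0.091743
angle = arctan(0.091743) = 0.091487 rad
angle = 0.091487 * 180/pi = 5.242 degrees

5.242


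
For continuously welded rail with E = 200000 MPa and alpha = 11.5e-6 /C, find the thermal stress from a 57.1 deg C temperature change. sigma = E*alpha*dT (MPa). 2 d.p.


sigma = E * alpha * dT
sigma = 200000 * 11.5e-6 * 57.1
sigma = 2.3 * 57.1
sigma = 131.33 MPa

131.33


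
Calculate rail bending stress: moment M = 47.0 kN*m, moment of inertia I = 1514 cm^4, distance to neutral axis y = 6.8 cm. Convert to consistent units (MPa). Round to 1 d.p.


Convert units:
M = 47.0 kN*m = 47000000 N*mm
y = 6.8 cm = 68 mm
I = 1514 cm^4 = 15140000 mm^4
sigma = 47000000 * 68 / 15140000
sigma = 211.1 MPa

211.1


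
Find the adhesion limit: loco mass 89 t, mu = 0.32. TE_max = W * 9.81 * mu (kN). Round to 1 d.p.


TE_max = W * g * mu
TE_max = 89 * 9.81 * 0.32
TE_max = 873.09 * 0.32
TE_max = 279.4 kN

279.4


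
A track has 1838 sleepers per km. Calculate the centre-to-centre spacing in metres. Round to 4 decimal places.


Spacing = 1000 m / number of sleepers
Spacing = 1000 / 1838
Spacing = 0.5441 m

0.5441


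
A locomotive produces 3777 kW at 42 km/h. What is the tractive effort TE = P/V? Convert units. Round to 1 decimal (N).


Convert: P = 3777 kW = 3777000 W
V = 42 / 3.6 = 11.6667 m/s
TE = 3777000 / 11.6667
TE = 323742.9 N

323742.9


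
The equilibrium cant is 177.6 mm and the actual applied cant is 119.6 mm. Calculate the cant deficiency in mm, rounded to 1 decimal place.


Cant deficiency = equilibrium cant - actual cant
CD = 177.6 - 119.6
CD = 58.0 mm

58.0


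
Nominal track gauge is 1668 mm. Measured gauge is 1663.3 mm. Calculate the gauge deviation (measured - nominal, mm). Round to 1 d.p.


Deviation = measured - nominal
Deviation = 1663.3 - 1668
Deviation = -4.7 mm

-4.7


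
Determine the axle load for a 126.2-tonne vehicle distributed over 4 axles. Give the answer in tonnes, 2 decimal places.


Load per axle = total weight / number of axles
Load = 126.2 / 4
Load = 31.55 tonnes

31.55


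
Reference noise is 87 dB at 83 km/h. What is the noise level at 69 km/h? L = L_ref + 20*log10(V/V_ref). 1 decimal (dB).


V/V_ref = 69 / 83 = 0.831325
log10(0.831325) = -0.080229
20 * -0.080229 = -1.6046
L = 87 + -1.6046 = 85.4 dB

85.4


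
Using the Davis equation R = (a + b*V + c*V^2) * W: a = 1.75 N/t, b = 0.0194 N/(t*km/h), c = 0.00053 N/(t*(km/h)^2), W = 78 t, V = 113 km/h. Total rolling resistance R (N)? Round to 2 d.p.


b*V = 0.0194 * 113 = 2.1922
c*V^2 = 0.00053 * 12769 = 6.76757
R_per_t = 1.75 + 2.1922 + 6.76757 = 10.70977 N/t
R_total = 10.70977 * 78 = 835.36 N

835.36


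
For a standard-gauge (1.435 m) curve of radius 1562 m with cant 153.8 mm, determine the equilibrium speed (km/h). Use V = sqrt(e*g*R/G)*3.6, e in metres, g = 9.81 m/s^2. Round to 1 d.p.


Convert cant: e = 153.8 mm = 0.1538 m
V_ms = sqrt(0.1538 * 9.81 * 1562 / 1.435)
V_ms = sqrt(1642.307482) = 40.5254 m/s
V = 40.5254 * 3.6 = 145.9 km/h

145.9


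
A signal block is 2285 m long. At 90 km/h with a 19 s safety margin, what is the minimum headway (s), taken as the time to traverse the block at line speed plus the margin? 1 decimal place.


V = 90 / 3.6 = 25.0 m/s
Block traversal time = 2285 / 25.0 = 91.4 s
Headway = 91.4 + 19
Headway = 110.4 s

110.4


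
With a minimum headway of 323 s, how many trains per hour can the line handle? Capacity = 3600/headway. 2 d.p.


Capacity = 3600 / headway
Capacity = 3600 / 323
Capacity = 11.15 trains/hour

11.15


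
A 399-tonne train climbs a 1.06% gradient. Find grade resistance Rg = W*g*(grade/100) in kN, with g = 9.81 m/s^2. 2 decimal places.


Rg = W * 9.81 * grade / 100
Rg = 399 * 9.81 * 1.06 / 100
Rg = 3914.19 * 0.0106
Rg = 41.49 kN

41.49


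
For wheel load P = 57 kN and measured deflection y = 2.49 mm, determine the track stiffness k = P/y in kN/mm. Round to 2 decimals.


Track stiffness k = P / y
k = 57 / 2.49
k = 22.89 kN/mm

22.89


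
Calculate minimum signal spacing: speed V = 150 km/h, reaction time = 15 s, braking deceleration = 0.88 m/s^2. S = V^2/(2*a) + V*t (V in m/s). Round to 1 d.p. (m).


V = 150 / 3.6 = 41.6667 m/s
Braking distance = 41.6667^2 / (2*0.88) = 986.4268 m
Sighting distance = 41.6667 * 15 = 625.0 m
S = 986.4268 + 625.0 = 1611.4 m

1611.4


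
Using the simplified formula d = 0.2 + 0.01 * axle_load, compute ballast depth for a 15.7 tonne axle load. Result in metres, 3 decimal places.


d = 0.2 + 0.01 * 15.7
d = 0.2 + 0.157
d = 0.357 m

0.357


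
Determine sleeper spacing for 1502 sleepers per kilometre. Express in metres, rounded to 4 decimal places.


Spacing = 1000 m / number of sleepers
Spacing = 1000 / 1502
Spacing = 0.6658 m

0.6658


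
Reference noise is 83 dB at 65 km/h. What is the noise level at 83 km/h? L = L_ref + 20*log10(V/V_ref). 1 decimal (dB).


V/V_ref = 83 / 65 = 1.276923
log10(1.276923) = 0.106165
20 * 0.106165 = 2.1233
L = 83 + 2.1233 = 85.1 dB

85.1


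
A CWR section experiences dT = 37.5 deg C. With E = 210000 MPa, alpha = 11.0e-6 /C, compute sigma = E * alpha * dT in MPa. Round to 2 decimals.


sigma = E * alpha * dT
sigma = 210000 * 11.0e-6 * 37.5
sigma = 2.31 * 37.5
sigma = 86.63 MPa

86.63


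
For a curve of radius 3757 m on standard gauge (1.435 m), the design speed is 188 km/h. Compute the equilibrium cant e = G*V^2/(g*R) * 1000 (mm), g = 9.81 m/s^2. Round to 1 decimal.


Convert speed: V = 188 / 3.6 = 52.2222 m/s
Apply formula: e = 1.435 * 52.2222^2 / (9.81 * 3757)
e = 1.435 * 2727.1605 / 36856.17
e = 0.106182 m = 106.2 mm

106.2


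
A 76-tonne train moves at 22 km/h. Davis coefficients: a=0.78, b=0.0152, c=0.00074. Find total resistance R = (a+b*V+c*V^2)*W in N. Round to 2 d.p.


b*V = 0.0152 * 22 = 0.3344
c*V^2 = 0.00074 * 484 = 0.35816
R_per_t = 0.78 + 0.3344 + 0.35816 = 1.47256 N/t
R_total = 1.47256 * 76 = 111.91 N

111.91


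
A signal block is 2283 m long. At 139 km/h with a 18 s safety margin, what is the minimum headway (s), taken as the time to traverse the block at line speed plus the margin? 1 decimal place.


V = 139 / 3.6 = 38.6111 m/s
Block traversal time = 2283 / 38.6111 = 59.1281 s
Headway = 59.1281 + 18
Headway = 77.1 s

77.1


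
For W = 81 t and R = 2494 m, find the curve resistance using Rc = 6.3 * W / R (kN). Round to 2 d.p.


Rc = 6.3 * W / R
Rc = 6.3 * 81 / 2494
Rc = 510.3 / 2494
Rc = 0.20 kN

0.20


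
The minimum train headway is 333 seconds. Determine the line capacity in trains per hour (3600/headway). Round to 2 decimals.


Capacity = 3600 / headway
Capacity = 3600 / 333
Capacity = 10.81 trains/hour

10.81


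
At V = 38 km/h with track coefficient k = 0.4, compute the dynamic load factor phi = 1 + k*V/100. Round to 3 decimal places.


phi = 1 + k * V / 100
phi = 1 + 0.4 * 38 / 100
phi = 1 + 0.152
phi = 1.152

1.152


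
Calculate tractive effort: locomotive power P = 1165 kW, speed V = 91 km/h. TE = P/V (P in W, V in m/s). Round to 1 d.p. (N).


Convert: P = 1165 kW = 1165000 W
V = 91 / 3.6 = 25.2778 m/s
TE = 1165000 / 25.2778
TE = 46087.9 N

46087.9


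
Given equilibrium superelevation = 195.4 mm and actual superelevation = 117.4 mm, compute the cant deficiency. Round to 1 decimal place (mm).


Cant deficiency = equilibrium cant - actual cant
CD = 195.4 - 117.4
CD = 78.0 mm

78.0


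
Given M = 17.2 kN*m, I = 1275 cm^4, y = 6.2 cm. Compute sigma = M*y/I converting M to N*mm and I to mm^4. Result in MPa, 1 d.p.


Convert units:
M = 17.2 kN*m = 17200000 N*mm
y = 6.2 cm = 62 mm
I = 1275 cm^4 = 12750000 mm^4
sigma = 17200000 * 62 / 12750000
sigma = 83.6 MPa

83.6


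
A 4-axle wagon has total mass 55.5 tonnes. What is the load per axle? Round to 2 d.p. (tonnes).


Load per axle = total weight / number of axles
Load = 55.5 / 4
Load = 13.88 tonnes

13.88


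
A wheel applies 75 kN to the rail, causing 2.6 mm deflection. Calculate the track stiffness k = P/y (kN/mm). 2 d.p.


Track stiffness k = P / y
k = 75 / 2.6
k = 28.85 kN/mm

28.85


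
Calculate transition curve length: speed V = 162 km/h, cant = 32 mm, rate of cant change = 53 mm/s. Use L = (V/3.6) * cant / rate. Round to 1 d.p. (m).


Convert speed: V = 162 / 3.6 = 45.0 m/s
L = 45.0 * 32 / 53
L = 1440.0 / 53
L = 27.2 m

27.2


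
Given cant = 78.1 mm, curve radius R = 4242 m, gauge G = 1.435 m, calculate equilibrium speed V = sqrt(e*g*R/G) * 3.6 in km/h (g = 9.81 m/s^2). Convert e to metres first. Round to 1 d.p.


Convert cant: e = 78.1 mm = 0.0781 m
V_ms = sqrt(0.0781 * 9.81 * 4242 / 1.435)
V_ms = sqrt(2264.846663) = 47.5904 m/s
V = 47.5904 * 3.6 = 171.3 km/h

171.3


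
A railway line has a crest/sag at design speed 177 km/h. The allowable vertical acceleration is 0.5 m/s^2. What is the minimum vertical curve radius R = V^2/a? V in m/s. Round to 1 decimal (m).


Convert speed: V = 177 / 3.6 = 49.1667 m/s
V^2 = 2417.3611 m^2/s^2
R_v = 2417.3611 / 0.5
R_v = 4834.7 m

4834.7


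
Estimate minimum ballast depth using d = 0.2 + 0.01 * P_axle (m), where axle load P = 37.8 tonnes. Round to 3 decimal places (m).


d = 0.2 + 0.01 * 37.8
d = 0.2 + 0.378
d = 0.578 m

0.578


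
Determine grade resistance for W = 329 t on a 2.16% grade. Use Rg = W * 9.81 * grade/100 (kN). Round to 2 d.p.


Rg = W * 9.81 * grade / 100
Rg = 329 * 9.81 * 2.16 / 100
Rg = 3227.49 * 0.0216
Rg = 69.71 kN

69.71


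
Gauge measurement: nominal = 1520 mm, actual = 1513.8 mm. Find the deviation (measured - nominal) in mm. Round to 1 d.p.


Deviation = measured - nominal
Deviation = 1513.8 - 1520
Deviation = -6.2 mm

-6.2


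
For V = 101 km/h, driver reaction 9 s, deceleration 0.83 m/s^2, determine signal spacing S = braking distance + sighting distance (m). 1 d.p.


V = 101 / 3.6 = 28.0556 m/s
Braking distance = 28.0556^2 / (2*0.83) = 474.1652 m
Sighting distance = 28.0556 * 9 = 252.5 m
S = 474.1652 + 252.5 = 726.7 m

726.7


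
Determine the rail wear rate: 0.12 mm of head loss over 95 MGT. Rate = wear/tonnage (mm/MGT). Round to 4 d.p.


Wear rate = total wear / cumulative tonnage
Rate = 0.12 / 95
Rate = 0.0013 mm/MGT

0.0013


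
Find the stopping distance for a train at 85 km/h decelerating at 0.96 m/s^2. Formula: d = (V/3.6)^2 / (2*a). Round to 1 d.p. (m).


Convert speed: V = 85 / 3.6 = 23.6111 m/s
V^2 = 557.4846
d = 557.4846 / (2 * 0.96)
d = 557.4846 / 1.92
d = 290.4 m

290.4


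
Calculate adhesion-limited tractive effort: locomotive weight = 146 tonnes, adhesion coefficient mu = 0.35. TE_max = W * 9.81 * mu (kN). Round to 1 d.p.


TE_max = W * g * mu
TE_max = 146 * 9.81 * 0.35
TE_max = 1432.26 * 0.35
TE_max = 501.3 kN

501.3


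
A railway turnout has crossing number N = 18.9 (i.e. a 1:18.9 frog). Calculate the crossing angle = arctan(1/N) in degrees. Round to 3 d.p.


1/N = 1/18.9 = 0.05291
angle = arctan(0.05291) = 0.052861 rad
angle = 0.052861 * 180/pi = 3.029 degrees

3.029


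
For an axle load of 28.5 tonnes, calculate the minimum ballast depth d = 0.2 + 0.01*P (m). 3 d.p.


d = 0.2 + 0.01 * 28.5
d = 0.2 + 0.285
d = 0.485 m

0.485


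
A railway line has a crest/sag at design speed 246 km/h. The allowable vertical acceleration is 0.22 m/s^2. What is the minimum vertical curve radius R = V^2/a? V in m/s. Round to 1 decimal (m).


Convert speed: V = 246 / 3.6 = 68.3333 m/s
V^2 = 4669.4444 m^2/s^2
R_v = 4669.4444 / 0.22
R_v = 21224.7 m

21224.7


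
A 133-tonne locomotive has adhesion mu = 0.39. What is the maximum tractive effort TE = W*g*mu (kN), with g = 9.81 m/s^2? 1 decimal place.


TE_max = W * g * mu
TE_max = 133 * 9.81 * 0.39
TE_max = 1304.73 * 0.39
TE_max = 508.8 kN

508.8


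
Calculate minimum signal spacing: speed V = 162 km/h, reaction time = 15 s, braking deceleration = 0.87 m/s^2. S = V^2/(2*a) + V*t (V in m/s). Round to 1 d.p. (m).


V = 162 / 3.6 = 45.0 m/s
Braking distance = 45.0^2 / (2*0.87) = 1163.7931 m
Sighting distance = 45.0 * 15 = 675.0 m
S = 1163.7931 + 675.0 = 1838.8 m

1838.8


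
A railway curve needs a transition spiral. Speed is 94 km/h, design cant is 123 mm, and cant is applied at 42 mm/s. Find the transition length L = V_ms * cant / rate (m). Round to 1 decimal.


Convert speed: V = 94 / 3.6 = 26.1111 m/s
L = 26.1111 * 123 / 42
L = 3211.6667 / 42
L = 76.5 m

76.5


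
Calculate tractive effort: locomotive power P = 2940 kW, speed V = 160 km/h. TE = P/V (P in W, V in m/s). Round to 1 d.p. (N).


Convert: P = 2940 kW = 2940000 W
V = 160 / 3.6 = 44.4444 m/s
TE = 2940000 / 44.4444
TE = 66150.0 N

66150.0


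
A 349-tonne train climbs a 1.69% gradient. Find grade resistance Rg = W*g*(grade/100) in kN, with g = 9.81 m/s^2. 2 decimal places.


Rg = W * 9.81 * grade / 100
Rg = 349 * 9.81 * 1.69 / 100
Rg = 3423.69 * 0.0169
Rg = 57.86 kN

57.86


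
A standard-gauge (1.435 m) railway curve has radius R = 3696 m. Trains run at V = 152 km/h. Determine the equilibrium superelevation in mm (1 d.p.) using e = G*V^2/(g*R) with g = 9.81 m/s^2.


Convert speed: V = 152 / 3.6 = 42.2222 m/s
Apply formula: e = 1.435 * 42.2222^2 / (9.81 * 3696)
e = 1.435 * 1782.716 / 36257.76
e = 0.070556 m = 70.6 mm

70.6


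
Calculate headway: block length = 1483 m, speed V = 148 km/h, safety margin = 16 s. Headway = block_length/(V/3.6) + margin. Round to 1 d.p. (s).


V = 148 / 3.6 = 41.1111 m/s
Block traversal time = 1483 / 41.1111 = 36.073 s
Headway = 36.073 + 16
Headway = 52.1 s

52.1


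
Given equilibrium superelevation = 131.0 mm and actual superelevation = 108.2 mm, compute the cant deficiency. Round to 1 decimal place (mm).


Cant deficiency = equilibrium cant - actual cant
CD = 131.0 - 108.2
CD = 22.8 mm

22.8


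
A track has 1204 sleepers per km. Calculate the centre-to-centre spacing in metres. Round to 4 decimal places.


Spacing = 1000 m / number of sleepers
Spacing = 1000 / 1204
Spacing = 0.8306 m

0.8306


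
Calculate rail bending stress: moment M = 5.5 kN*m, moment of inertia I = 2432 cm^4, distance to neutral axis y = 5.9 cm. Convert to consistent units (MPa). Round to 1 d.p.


Convert units:
M = 5.5 kN*m = 5500000 N*mm
y = 5.9 cm = 59 mm
I = 2432 cm^4 = 24320000 mm^4
sigma = 5500000 * 59 / 24320000
sigma = 13.3 MPa

13.3


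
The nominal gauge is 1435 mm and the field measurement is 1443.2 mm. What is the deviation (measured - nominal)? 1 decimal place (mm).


Deviation = measured - nominal
Deviation = 1443.2 - 1435
Deviation = 8.2 mm

8.2


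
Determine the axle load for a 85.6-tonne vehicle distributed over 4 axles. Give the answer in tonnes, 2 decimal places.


Load per axle = total weight / number of axles
Load = 85.6 / 4
Load = 21.40 tonnes

21.40


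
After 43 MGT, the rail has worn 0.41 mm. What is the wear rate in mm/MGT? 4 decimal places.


Wear rate = total wear / cumulative tonnage
Rate = 0.41 / 43
Rate = 0.0095 mm/MGT

0.0095


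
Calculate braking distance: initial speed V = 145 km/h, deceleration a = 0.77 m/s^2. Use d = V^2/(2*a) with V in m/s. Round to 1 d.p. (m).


Convert speed: V = 145 / 3.6 = 40.2778 m/s
V^2 = 1622.2994
d = 1622.2994 / (2 * 0.77)
d = 1622.2994 / 1.54
d = 1053.4 m

1053.4


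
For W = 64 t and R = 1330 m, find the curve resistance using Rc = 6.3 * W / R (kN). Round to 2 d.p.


Rc = 6.3 * W / R
Rc = 6.3 * 64 / 1330
Rc = 403.2 / 1330
Rc = 0.30 kN

0.30


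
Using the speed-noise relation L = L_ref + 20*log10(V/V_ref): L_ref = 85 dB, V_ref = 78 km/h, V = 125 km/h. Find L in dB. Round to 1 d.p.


V/V_ref = 125 / 78 = 1.602564
log10(1.602564) = 0.204815
20 * 0.204815 = 4.0963
L = 85 + 4.0963 = 89.1 dB

89.1


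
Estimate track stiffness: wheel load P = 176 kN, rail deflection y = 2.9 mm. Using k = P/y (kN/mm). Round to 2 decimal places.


Track stiffness k = P / y
k = 176 / 2.9
k = 60.69 kN/mm

60.69


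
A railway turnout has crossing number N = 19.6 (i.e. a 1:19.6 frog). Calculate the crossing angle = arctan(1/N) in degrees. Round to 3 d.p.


1/N = 1/19.6 = 0.05102
angle = arctan(0.05102) = 0.050976 rad
angle = 0.050976 * 180/pi = 2.921 degrees

2.921


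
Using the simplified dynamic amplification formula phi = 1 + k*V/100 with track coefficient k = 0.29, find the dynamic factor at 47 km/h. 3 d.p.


phi = 1 + k * V / 100
phi = 1 + 0.29 * 47 / 100
phi = 1 + 0.1363
phi = 1.136

1.136


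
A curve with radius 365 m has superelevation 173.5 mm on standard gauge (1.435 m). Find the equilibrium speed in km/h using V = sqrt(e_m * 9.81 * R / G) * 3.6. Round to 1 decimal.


Convert cant: e = 173.5 mm = 0.1735 m
V_ms = sqrt(0.1735 * 9.81 * 365 / 1.435)
V_ms = sqrt(432.921794) = 20.8068 m/s
V = 20.8068 * 3.6 = 74.9 km/h

74.9


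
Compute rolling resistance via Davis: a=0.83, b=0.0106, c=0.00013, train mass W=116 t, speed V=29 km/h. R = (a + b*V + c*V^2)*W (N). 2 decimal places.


b*V = 0.0106 * 29 = 0.3074
c*V^2 = 0.00013 * 841 = 0.10933
R_per_t = 0.83 + 0.3074 + 0.10933 = 1.24673 N/t
R_total = 1.24673 * 116 = 144.62 N

144.62


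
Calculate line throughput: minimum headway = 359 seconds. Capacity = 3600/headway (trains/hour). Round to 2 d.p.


Capacity = 3600 / headway
Capacity = 3600 / 359
Capacity = 10.03 trains/hour

10.03


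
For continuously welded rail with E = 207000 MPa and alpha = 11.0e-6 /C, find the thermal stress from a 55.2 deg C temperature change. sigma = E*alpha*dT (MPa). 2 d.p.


sigma = E * alpha * dT
sigma = 207000 * 11.0e-6 * 55.2
sigma = 2.277 * 55.2
sigma = 125.69 MPa

125.69


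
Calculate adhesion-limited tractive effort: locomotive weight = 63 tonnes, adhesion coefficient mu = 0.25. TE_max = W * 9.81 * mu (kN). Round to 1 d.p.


TE_max = W * g * mu
TE_max = 63 * 9.81 * 0.25
TE_max = 618.03 * 0.25
TE_max = 154.5 kN

154.5


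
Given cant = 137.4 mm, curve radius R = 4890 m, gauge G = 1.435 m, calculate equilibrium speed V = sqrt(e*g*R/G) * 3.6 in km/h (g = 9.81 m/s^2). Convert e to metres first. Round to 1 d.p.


Convert cant: e = 137.4 mm = 0.1374 m
V_ms = sqrt(0.1374 * 9.81 * 4890 / 1.435)
V_ms = sqrt(4593.171889) = 67.7729 m/s
V = 67.7729 * 3.6 = 244.0 km/h

244.0


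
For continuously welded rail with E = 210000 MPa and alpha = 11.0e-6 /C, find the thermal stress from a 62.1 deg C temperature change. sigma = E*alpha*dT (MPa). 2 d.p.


sigma = E * alpha * dT
sigma = 210000 * 11.0e-6 * 62.1
sigma = 2.31 * 62.1
sigma = 143.45 MPa

143.45


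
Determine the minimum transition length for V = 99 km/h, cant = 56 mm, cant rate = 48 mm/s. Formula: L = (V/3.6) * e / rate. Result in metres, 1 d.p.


Convert speed: V = 99 / 3.6 = 27.5 m/s
L = 27.5 * 56 / 48
L = 1540.0 / 48
L = 32.1 m

32.1
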